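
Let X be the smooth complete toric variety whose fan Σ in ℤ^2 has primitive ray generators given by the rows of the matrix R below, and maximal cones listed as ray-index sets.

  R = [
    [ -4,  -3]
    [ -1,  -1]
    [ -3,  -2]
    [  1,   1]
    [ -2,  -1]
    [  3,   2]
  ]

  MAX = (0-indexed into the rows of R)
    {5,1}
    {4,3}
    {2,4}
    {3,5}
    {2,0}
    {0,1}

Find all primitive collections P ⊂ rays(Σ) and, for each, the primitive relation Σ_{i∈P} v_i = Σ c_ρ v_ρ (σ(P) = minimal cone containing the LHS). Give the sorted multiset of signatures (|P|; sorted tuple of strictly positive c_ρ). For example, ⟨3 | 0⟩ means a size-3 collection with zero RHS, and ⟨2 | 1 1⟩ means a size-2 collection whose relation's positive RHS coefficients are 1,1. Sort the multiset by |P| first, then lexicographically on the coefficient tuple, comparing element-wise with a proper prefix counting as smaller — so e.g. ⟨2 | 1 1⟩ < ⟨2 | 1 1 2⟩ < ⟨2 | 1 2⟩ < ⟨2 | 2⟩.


|primitive collections| = 9. Relations:

  • {1,3}:  v_{1} + v_{3} = 0  ⟹  sig = ⟨2 | 0⟩
  • {2,5}:  v_{2} + v_{5} = 0  ⟹  sig = ⟨2 | 0⟩
  • {0,3}:  v_{0} + v_{3} = v_{2}  ⟹  sig = ⟨2 | 1⟩
  • {0,5}:  v_{0} + v_{5} = v_{1}  ⟹  sig = ⟨2 | 1⟩
  • {1,2}:  v_{1} + v_{2} = v_{0}  ⟹  sig = ⟨2 | 1⟩
  • {1,4}:  v_{1} + v_{4} = v_{2}  ⟹  sig = ⟨2 | 1⟩
  • {2,3}:  v_{2} + v_{3} = v_{4}  ⟹  sig = ⟨2 | 1⟩
  • {4,5}:  v_{4} + v_{5} = v_{3}  ⟹  sig = ⟨2 | 1⟩
  • {0,4}:  v_{0} + v_{4} = 2·v_{2}  ⟹  sig = ⟨2 | 2⟩

Hence PRS(X_Σ) =
{ ⟨2 | 0⟩ ×2,  ⟨2 | 1⟩ ×6,  ⟨2 | 2⟩ }


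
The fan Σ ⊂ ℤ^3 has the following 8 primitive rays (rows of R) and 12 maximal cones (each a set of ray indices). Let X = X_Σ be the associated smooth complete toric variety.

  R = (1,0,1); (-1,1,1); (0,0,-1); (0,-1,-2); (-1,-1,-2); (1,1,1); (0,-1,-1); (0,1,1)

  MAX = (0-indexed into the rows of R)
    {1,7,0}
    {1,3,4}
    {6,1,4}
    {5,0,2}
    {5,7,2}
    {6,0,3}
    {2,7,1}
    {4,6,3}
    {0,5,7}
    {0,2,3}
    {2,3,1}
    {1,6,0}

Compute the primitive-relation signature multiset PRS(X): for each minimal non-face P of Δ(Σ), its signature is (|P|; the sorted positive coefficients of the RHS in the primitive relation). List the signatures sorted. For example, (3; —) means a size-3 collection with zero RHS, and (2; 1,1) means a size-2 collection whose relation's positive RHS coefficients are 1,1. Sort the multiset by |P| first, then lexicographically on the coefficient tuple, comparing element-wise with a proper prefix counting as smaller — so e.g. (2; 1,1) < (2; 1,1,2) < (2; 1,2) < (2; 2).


Δ(Σ) — 8 vertices, 14 min non-faces:

  P={6,7}:  v_{6} + v_{7} = 0  so sig = (2; —)
  P={0,4}:  v_{0} + v_{4} = v_{6}  so sig = (2; 1)
  P={2,6}:  v_{2} + v_{6} = v_{3}  so sig = (2; 1)
  P={3,7}:  v_{3} + v_{7} = v_{2}  so sig = (2; 1)
  P={4,5}:  v_{4} + v_{5} = v_{2}  so sig = (2; 1)
  P={4,7}:  v_{4} + v_{7} = v_{1} + v_{3}  so sig = (2; 1,1)
  P={5,6}:  v_{5} + v_{6} = v_{0} + v_{2}  so sig = (2; 1,1)
  P={2,4}:  v_{2} + v_{4} = v_{1} + 2·v_{3}  so sig = (2; 1,2)
  P={3,5}:  v_{3} + v_{5} = v_{0} + 2·v_{2}  so sig = (2; 1,2)
  P={1,5}:  v_{1} + v_{5} = 2·v_{7}  so sig = (2; 2)
  P={0,1,3}:  v_{0} + v_{1} + v_{3} = 0  so sig = (3; —)
  P={0,1,2}:  v_{0} + v_{1} + v_{2} = v_{7}  so sig = (3; 1)
  P={0,2,7}:  v_{0} + v_{2} + v_{7} = v_{5}  so sig = (3; 1)
  P={1,3,6}:  v_{1} + v_{3} + v_{6} = v_{4}  so sig = (3; 1)

so the primitive-relation signature multiset is
    (2; —)
    (2; 1)
    (2; 1)
    (2; 1)
    (2; 1)
    (2; 1,1)
    (2; 1,1)
    (2; 1,2)
    (2; 1,2)
    (2; 2)
    (3; —)
    (3; 1)
    (3; 1)
    (3; 1)


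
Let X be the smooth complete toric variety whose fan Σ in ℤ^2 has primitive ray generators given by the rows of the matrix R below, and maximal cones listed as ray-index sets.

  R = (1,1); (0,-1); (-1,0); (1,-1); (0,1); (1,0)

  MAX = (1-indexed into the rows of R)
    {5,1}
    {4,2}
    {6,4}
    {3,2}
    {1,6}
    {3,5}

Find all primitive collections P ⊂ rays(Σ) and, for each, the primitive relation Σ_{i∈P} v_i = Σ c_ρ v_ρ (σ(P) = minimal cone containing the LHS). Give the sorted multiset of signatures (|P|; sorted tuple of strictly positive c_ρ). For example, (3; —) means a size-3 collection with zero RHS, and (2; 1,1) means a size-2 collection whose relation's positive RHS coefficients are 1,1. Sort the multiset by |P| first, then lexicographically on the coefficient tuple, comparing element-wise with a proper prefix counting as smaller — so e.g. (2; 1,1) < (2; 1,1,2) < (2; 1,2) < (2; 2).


Primitive collections (9):

  • {2,5}:  v_{2} + v_{5} = 0 ; sig = (2; —)
  • {3,6}:  v_{3} + v_{6} = 0 ; sig = (2; —)
  • {1,2}:  v_{1} + v_{2} = v_{6} ; sig = (2; 1)
  • {1,3}:  v_{1} + v_{3} = v_{5} ; sig = (2; 1)
  • {2,6}:  v_{2} + v_{6} = v_{4} ; sig = (2; 1)
  • {3,4}:  v_{3} + v_{4} = v_{2} ; sig = (2; 1)
  • {4,5}:  v_{4} + v_{5} = v_{6} ; sig = (2; 1)
  • {5,6}:  v_{5} + v_{6} = v_{1} ; sig = (2; 1)
  • {1,4}:  v_{1} + v_{4} = 2·v_{6} ; sig = (2; 2)

Sorted signature multiset PRS(X):
    (2; —)
    (2; —)
    (2; 1)
    (2; 1)
    (2; 1)
    (2; 1)
    (2; 1)
    (2; 1)
    (2; 2)


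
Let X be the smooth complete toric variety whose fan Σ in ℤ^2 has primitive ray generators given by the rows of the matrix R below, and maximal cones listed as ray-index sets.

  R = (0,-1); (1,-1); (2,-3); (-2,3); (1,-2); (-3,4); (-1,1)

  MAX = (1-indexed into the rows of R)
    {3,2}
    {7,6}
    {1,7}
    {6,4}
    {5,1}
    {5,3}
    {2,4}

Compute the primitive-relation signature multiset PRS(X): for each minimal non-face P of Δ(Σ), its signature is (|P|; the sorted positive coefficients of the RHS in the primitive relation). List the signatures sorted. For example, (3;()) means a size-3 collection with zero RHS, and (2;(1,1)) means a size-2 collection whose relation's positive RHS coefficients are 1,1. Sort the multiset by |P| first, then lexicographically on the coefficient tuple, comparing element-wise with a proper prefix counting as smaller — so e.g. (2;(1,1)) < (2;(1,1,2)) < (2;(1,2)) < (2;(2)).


|primitive collections| = 14. Relations:

  P = {2,7}:  v_{2} + v_{7} = 0  →  sig = (2;())
  P = {3,4}:  v_{3} + v_{4} = 0  →  sig = (2;())
  P = {1,2}:  v_{1} + v_{2} = v_{5}  →  sig = (2;(1))
  P = {2,5}:  v_{2} + v_{5} = v_{3}  →  sig = (2;(1))
  P = {2,6}:  v_{2} + v_{6} = v_{4}  →  sig = (2;(1))
  P = {3,6}:  v_{3} + v_{6} = v_{7}  →  sig = (2;(1))
  P = {3,7}:  v_{3} + v_{7} = v_{5}  →  sig = (2;(1))
  P = {4,5}:  v_{4} + v_{5} = v_{7}  →  sig = (2;(1))
  P = {4,7}:  v_{4} + v_{7} = v_{6}  →  sig = (2;(1))
  P = {5,7}:  v_{5} + v_{7} = v_{1}  →  sig = (2;(1))
  P = {1,3}:  v_{1} + v_{3} = 2·v_{5}  →  sig = (2;(2))
  P = {1,4}:  v_{1} + v_{4} = 2·v_{7}  →  sig = (2;(2))
  P = {5,6}:  v_{5} + v_{6} = 2·v_{7}  →  sig = (2;(2))
  P = {1,6}:  v_{1} + v_{6} = 3·v_{7}  →  sig = (2;(3))

Signatures (|P|; sorted positive RHS coefficients), sorted:
{ (2;()) ×2,  (2;(1)) ×8,  (2;(2)) ×3,  (2;(3)) }


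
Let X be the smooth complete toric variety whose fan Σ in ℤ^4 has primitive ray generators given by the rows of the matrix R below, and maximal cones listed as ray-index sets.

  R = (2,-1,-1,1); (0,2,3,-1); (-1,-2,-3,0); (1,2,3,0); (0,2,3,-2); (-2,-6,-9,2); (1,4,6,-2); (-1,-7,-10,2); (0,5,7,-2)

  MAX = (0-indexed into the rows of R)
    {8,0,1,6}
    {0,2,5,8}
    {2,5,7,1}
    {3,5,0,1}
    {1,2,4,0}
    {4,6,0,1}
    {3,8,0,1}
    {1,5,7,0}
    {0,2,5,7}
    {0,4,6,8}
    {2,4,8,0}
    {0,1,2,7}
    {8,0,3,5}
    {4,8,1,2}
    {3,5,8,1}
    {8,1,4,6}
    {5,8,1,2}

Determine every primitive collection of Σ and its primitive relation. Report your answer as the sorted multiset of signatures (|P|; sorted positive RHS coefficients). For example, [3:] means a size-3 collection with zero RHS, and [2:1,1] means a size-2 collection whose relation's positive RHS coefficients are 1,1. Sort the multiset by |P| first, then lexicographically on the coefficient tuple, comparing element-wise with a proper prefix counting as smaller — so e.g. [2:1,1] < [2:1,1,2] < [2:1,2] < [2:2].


The 14 primitive collections of Σ (r=9, n=4):

  • {2,3}:  v_{2} + v_{3} = 0  ⟹  sig = [2:]
  • {2,6}:  v_{2} + v_{6} = v_{4}  ⟹  sig = [2:1]
  • {3,4}:  v_{3} + v_{4} = v_{6}  ⟹  sig = [2:1]
  • {5,6}:  v_{5} + v_{6} = v_{2}  ⟹  sig = [2:1]
  • {7,8}:  v_{7} + v_{8} = v_{2}  ⟹  sig = [2:1]
  • {3,6}:  v_{3} + v_{6} = v_{0} + v_{1} + v_{8}  ⟹  sig = [2:1,1,1]
  • {3,7}:  v_{3} + v_{7} = v_{0} + v_{1} + v_{5}  ⟹  sig = [2:1,1,1]
  • {6,7}:  v_{6} + v_{7} = v_{0} + v_{1} + 2·v_{2}  ⟹  sig = [2:1,1,2]
  • {4,7}:  v_{4} + v_{7} = v_{0} + v_{1} + 3·v_{2}  ⟹  sig = [2:1,1,3]
  • {4,5}:  v_{4} + v_{5} = 2·v_{2}  ⟹  sig = [2:2]
  • {0,1,5,8}:  v_{0} + v_{1} + v_{5} + v_{8} = 0  ⟹  sig = [4:]
  • {0,1,2,5}:  v_{0} + v_{1} + v_{2} + v_{5} = v_{7}  ⟹  sig = [4:1]
  • {0,1,2,8}:  v_{0} + v_{1} + v_{2} + v_{8} = v_{6}  ⟹  sig = [4:1]
  • {0,1,4,8}:  v_{0} + v_{1} + v_{4} + v_{8} = 2·v_{6}  ⟹  sig = [4:2]

Hence PRS(X_Σ) =
{ [2:],  [2:1] ×4,  [2:1,1,1] ×2,  [2:1,1,2],  [2:1,1,3],  [2:2],  [4:],  [4:1] ×2,  [4:2] }


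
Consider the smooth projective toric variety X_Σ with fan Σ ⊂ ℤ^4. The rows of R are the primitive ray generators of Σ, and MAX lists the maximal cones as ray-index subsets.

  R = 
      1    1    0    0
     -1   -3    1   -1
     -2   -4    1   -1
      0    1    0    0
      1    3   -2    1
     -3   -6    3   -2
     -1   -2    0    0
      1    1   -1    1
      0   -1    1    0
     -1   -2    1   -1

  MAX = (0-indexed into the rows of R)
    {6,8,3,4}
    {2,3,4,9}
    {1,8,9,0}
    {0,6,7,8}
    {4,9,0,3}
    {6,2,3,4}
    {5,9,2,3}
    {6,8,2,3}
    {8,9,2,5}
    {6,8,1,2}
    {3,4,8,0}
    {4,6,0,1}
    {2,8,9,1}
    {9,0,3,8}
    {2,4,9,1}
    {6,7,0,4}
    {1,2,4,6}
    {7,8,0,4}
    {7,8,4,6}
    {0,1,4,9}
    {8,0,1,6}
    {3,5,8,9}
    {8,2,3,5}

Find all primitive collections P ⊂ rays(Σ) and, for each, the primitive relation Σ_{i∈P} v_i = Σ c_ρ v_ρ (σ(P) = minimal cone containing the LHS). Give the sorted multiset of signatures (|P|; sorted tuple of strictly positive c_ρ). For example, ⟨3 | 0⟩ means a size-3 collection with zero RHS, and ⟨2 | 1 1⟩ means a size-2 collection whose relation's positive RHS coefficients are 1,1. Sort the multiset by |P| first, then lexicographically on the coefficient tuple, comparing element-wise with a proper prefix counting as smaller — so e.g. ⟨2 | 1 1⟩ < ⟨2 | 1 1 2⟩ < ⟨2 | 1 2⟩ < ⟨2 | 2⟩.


18 collections generate NE(X_Σ); each relation:

  P = {0,2}:  v_{0} + v_{2} = v_{1}  ⇒ sig = ⟨2 | 1⟩
  P = {1,3}:  v_{1} + v_{3} = v_{9}  ⇒ sig = ⟨2 | 1⟩
  P = {6,9}:  v_{6} + v_{9} = v_{2}  ⇒ sig = ⟨2 | 1⟩
  P = {3,7}:  v_{3} + v_{7} = v_{4} + v_{8}  ⇒ sig = ⟨2 | 1 1⟩
  P = {4,5}:  v_{4} + v_{5} = v_{2} + v_{3}  ⇒ sig = ⟨2 | 1 1⟩
  P = {5,7}:  v_{5} + v_{7} = v_{2} + v_{8}  ⇒ sig = ⟨2 | 1 1⟩
  P = {7,9}:  v_{7} + v_{9} = v_{0} + v_{6}  ⇒ sig = ⟨2 | 1 1⟩
  P = {1,5}:  v_{1} + v_{5} = v_{2} + v_{8} + 2·v_{9}  ⇒ sig = ⟨2 | 1 1 2⟩
  P = {5,6}:  v_{5} + v_{6} = 2·v_{2} + v_{3} + v_{8}  ⇒ sig = ⟨2 | 1 1 2⟩
  P = {0,5}:  v_{0} + v_{5} = v_{8} + 2·v_{9}  ⇒ sig = ⟨2 | 1 2⟩
  P = {2,7}:  v_{2} + v_{7} = v_{0} + 2·v_{6}  ⇒ sig = ⟨2 | 1 2⟩
  P = {1,7}:  v_{1} + v_{7} = 2·v_{0} + 2·v_{6}  ⇒ sig = ⟨2 | 2 2⟩
  P = {0,3,6}:  v_{0} + v_{3} + v_{6} = 0  ⇒ sig = ⟨3 | 0⟩
  P = {4,8,9}:  v_{4} + v_{8} + v_{9} = 0  ⇒ sig = ⟨3 | 0⟩
  P = {2,4,8}:  v_{2} + v_{4} + v_{8} = v_{6}  ⇒ sig = ⟨3 | 1⟩
  P = {1,4,8}:  v_{1} + v_{4} + v_{8} = v_{0} + v_{6}  ⇒ sig = ⟨3 | 1 1⟩
  P = {0,4,6,8}:  v_{0} + v_{4} + v_{6} + v_{8} = v_{7}  ⇒ sig = ⟨4 | 1⟩
  P = {2,3,8,9}:  v_{2} + v_{3} + v_{8} + v_{9} = v_{5}  ⇒ sig = ⟨4 | 1⟩

Sorted signature multiset PRS(X):
    |P|=2: 12 collections, coeffs (1), (1), (1), (1,1), (1,1), (1,1), (1,1), (1,1,2), (1,1,2), (1,2), (1,2), (2,2)
    |P|=3: 4 collections, coeffs (), (), (1), (1,1)
    |P|=4: 2 collections, coeffs (1), (1)


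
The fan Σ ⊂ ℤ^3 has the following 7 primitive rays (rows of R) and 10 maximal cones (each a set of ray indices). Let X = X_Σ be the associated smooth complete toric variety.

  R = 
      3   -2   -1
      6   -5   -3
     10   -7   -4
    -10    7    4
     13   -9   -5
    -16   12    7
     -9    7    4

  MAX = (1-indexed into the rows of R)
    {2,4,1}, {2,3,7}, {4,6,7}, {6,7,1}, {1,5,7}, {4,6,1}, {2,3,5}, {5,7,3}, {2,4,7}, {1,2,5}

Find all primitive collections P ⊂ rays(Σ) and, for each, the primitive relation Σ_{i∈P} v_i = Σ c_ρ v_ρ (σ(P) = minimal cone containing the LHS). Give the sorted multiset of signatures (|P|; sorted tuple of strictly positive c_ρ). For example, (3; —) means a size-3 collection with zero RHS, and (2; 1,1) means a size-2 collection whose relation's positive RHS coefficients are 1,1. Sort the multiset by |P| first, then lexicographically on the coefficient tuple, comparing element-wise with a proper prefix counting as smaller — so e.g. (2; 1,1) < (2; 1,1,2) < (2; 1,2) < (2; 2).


9 minimal non-faces of Δ(Σ) (on 7 rays):

  • {3,4}:  v_{3} + v_{4} = 0  so sig = (2; —)
  • {1,3}:  v_{1} + v_{3} = v_{5}  so sig = (2; 1)
  • {2,6}:  v_{2} + v_{6} = v_{4}  so sig = (2; 1)
  • {4,5}:  v_{4} + v_{5} = v_{1}  so sig = (2; 1)
  • {3,6}:  v_{3} + v_{6} = v_{1} + v_{7}  so sig = (2; 1,1)
  • {5,6}:  v_{5} + v_{6} = 2·v_{1} + v_{7}  so sig = (2; 1,2)
  • {1,2,7}:  v_{1} + v_{2} + v_{7} = 0  so sig = (3; —)
  • {1,4,7}:  v_{1} + v_{4} + v_{7} = v_{6}  so sig = (3; 1)
  • {2,5,7}:  v_{2} + v_{5} + v_{7} = v_{3}  so sig = (3; 1)

Signatures (|P|; sorted positive RHS coefficients), sorted:
{ (2; —),  (2; 1) ×3,  (2; 1,1),  (2; 1,2),  (3; —),  (3; 1) ×2 }


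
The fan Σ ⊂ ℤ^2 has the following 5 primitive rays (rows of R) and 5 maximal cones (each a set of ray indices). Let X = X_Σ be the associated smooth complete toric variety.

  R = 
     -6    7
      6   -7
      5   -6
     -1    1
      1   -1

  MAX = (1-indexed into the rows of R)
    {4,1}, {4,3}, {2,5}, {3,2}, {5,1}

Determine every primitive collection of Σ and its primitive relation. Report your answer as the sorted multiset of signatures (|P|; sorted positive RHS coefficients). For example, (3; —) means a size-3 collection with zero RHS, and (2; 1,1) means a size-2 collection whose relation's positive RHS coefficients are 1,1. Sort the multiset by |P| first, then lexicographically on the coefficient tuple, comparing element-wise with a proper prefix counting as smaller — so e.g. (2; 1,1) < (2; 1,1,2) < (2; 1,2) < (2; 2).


Primitive collections (5):

  P={1,2}:  v_{1} + v_{2} = 0 ; sig = (2; —)
  P={4,5}:  v_{4} + v_{5} = 0 ; sig = (2; —)
  P={1,3}:  v_{1} + v_{3} = v_{4} ; sig = (2; 1)
  P={2,4}:  v_{2} + v_{4} = v_{3} ; sig = (2; 1)
  P={3,5}:  v_{3} + v_{5} = v_{2} ; sig = (2; 1)

Sorted signature multiset PRS(X):
{ (2; —) ×2,  (2; 1) ×3 }


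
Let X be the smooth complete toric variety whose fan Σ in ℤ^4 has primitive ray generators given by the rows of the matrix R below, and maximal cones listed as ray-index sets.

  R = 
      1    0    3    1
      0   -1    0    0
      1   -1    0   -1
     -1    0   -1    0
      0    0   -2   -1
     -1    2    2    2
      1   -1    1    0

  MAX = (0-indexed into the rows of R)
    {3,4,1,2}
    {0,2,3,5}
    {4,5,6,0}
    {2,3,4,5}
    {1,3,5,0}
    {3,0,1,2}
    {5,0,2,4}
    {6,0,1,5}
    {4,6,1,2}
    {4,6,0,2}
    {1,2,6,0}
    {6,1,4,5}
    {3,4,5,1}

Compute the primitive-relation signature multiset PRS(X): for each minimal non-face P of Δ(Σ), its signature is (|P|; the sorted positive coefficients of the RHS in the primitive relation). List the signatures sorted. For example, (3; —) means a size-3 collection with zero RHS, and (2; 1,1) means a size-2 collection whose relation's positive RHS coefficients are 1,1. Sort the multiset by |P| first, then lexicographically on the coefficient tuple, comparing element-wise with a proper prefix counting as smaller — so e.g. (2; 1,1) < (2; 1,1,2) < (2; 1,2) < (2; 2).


Δ(Σ) — 7 vertices, 5 min non-faces:

  P = {3,6}:  v_{3} + v_{6} = v_{1} ; sig = (2; 1)
  P = {0,3,4}:  v_{0} + v_{3} + v_{4} = 0 ; sig = (3; —)
  P = {0,1,4}:  v_{0} + v_{1} + v_{4} = v_{6} ; sig = (3; 1)
  P = {2,5,6}:  v_{2} + v_{5} + v_{6} = v_{0} ; sig = (3; 1)
  P = {1,2,5}:  v_{1} + v_{2} + v_{5} = v_{0} + v_{3} ; sig = (3; 1,1)

Signatures (|P|; sorted positive RHS coefficients), sorted:
    (2; 1)
    (3; —)
    (3; 1)
    (3; 1)
    (3; 1,1)


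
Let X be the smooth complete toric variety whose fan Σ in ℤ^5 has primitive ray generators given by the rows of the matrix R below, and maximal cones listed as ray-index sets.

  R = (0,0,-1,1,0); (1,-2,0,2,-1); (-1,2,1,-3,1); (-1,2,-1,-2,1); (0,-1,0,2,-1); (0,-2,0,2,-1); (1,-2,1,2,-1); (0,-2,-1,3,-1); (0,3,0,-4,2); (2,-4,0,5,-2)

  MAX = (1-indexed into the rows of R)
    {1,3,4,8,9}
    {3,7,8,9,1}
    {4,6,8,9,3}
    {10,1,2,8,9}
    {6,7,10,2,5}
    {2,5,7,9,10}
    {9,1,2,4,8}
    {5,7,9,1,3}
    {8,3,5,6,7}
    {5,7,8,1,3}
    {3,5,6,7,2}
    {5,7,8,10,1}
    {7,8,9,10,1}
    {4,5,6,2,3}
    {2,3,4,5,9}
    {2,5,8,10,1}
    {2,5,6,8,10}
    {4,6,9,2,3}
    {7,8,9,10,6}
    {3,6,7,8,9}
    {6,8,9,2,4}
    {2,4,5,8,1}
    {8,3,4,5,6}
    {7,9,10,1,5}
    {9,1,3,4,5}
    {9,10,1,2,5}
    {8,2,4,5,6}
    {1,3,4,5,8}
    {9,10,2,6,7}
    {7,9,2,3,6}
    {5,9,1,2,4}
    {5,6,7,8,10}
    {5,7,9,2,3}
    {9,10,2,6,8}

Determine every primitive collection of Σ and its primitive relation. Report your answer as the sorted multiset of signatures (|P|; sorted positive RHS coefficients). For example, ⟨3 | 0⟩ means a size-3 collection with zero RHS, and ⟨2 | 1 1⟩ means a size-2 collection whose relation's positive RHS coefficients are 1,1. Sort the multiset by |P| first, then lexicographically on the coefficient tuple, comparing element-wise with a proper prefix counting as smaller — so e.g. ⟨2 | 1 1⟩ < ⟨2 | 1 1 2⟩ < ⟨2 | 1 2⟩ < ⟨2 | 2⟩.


Σ has 10 primitive collections:

  {4,7}:  v_{4} + v_{7} = 0  so sig = ⟨2 | 0⟩
  {1,6}:  v_{1} + v_{6} = v_{8}  so sig = ⟨2 | 1⟩
  {3,10}:  v_{3} + v_{10} = v_{7}  so sig = ⟨2 | 1⟩
  {4,10}:  v_{4} + v_{10} = v_{1} + v_{2}  so sig = ⟨2 | 1 1⟩
  {1,2,3}:  v_{1} + v_{2} + v_{3} = 0  so sig = ⟨3 | 0⟩
  {5,6,9}:  v_{5} + v_{6} + v_{9} = 0  so sig = ⟨3 | 0⟩
  {1,2,7}:  v_{1} + v_{2} + v_{7} = v_{10}  so sig = ⟨3 | 1⟩
  {2,3,8}:  v_{2} + v_{3} + v_{8} = v_{6}  so sig = ⟨3 | 1⟩
  {5,8,9}:  v_{5} + v_{8} + v_{9} = v_{1}  so sig = ⟨3 | 1⟩
  {2,7,8}:  v_{2} + v_{7} + v_{8} = v_{6} + v_{10}  so sig = ⟨3 | 1 1⟩

Sorted signature multiset PRS(X):
{ ⟨2 | 0⟩,  ⟨2 | 1⟩ ×2,  ⟨2 | 1 1⟩,  ⟨3 | 0⟩ ×2,  ⟨3 | 1⟩ ×3,  ⟨3 | 1 1⟩ }


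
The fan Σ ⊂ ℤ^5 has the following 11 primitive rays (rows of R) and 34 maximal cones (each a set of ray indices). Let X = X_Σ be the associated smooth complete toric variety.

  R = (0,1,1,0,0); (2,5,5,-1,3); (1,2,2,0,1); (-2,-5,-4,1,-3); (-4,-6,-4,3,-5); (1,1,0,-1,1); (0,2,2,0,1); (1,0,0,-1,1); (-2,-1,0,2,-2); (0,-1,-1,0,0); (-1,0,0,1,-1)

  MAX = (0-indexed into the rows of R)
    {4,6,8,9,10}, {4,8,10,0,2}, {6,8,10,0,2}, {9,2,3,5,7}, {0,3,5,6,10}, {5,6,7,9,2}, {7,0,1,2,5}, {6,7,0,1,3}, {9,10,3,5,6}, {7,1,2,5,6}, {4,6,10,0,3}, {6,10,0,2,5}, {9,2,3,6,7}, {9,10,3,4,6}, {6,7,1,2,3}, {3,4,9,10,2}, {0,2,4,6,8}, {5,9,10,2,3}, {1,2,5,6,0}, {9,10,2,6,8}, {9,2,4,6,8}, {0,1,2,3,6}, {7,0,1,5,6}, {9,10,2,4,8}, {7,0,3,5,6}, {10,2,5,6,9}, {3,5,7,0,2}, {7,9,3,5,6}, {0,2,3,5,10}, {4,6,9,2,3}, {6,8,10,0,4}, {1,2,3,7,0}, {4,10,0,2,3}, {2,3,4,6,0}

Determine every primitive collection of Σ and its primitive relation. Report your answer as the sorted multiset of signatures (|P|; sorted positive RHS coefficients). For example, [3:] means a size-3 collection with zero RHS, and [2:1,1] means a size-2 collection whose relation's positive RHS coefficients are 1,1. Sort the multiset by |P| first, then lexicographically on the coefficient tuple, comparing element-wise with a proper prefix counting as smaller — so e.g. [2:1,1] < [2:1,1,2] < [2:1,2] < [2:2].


16 collections generate NE(X_Σ); each relation:

  P={0,9}:  v_{0} + v_{9} = 0 ; sig = [2:]
  P={7,10}:  v_{7} + v_{10} = 0 ; sig = [2:]
  P={3,8}:  v_{3} + v_{8} = v_{4} ; sig = [2:1]
  P={5,8}:  v_{5} + v_{8} = v_{10} ; sig = [2:1]
  P={4,5}:  v_{4} + v_{5} = v_{3} + v_{10} ; sig = [2:1,1]
  P={1,9}:  v_{1} + v_{9} = v_{2} + v_{6} + v_{7} ; sig = [2:1,1,1]
  P={1,10}:  v_{1} + v_{10} = v_{0} + v_{2} + v_{6} ; sig = [2:1,1,1]
  P={7,8}:  v_{7} + v_{8} = v_{2} + v_{3} + v_{6} ; sig = [2:1,1,1]
  P={4,7}:  v_{4} + v_{7} = v_{2} + 2·v_{3} + v_{6} ; sig = [2:1,1,2]
  P={1,8}:  v_{1} + v_{8} = v_{0} + 2·v_{2} + v_{3} + 2·v_{6} ; sig = [2:1,1,2,2]
  P={1,4}:  v_{1} + v_{4} = v_{0} + 2·v_{2} + 2·v_{3} + 2·v_{6} ; sig = [2:1,2,2,2]
  P={1,3,5}:  v_{1} + v_{3} + v_{5} = v_{0} + v_{7} ; sig = [3:1,1]
  P={2,3,5,6}:  v_{2} + v_{3} + v_{5} + v_{6} = 0 ; sig = [4:]
  P={0,2,6,7}:  v_{0} + v_{2} + v_{6} + v_{7} = v_{1} ; sig = [4:1]
  P={2,3,6,10}:  v_{2} + v_{3} + v_{6} + v_{10} = v_{8} ; sig = [4:1]
  P={2,4,6,10}:  v_{2} + v_{4} + v_{6} + v_{10} = 2·v_{8} ; sig = [4:2]

so the primitive-relation signature multiset is
{ [2:] ×2,  [2:1] ×2,  [2:1,1],  [2:1,1,1] ×3,  [2:1,1,2],  [2:1,1,2,2],  [2:1,2,2,2],  [3:1,1],  [4:],  [4:1] ×2,  [4:2] }


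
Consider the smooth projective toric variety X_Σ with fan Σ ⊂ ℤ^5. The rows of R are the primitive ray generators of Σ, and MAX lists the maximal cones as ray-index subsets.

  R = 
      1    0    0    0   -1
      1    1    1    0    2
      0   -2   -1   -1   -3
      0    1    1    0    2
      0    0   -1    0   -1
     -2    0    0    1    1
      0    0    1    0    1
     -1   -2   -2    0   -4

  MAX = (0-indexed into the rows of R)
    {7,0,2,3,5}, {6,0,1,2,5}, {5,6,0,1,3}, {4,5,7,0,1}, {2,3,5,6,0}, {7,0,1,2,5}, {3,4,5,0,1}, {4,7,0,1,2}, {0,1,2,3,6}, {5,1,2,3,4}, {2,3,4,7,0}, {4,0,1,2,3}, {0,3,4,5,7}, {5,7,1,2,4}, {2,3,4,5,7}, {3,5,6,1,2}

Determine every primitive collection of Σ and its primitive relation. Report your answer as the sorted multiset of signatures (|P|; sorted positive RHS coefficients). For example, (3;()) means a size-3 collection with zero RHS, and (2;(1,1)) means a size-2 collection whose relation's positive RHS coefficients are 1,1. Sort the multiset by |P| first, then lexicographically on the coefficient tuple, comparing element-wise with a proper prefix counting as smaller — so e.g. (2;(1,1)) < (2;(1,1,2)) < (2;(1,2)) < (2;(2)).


Δ(Σ) — 8 vertices, 5 min non-faces:

  • {4,6}:  v_{4} + v_{6} = 0 — sig = (2;())
  • {6,7}:  v_{6} + v_{7} = v_{0} + v_{2} + v_{5} — sig = (2;(1,1,1))
  • {1,3,7}:  v_{1} + v_{3} + v_{7} = 0 — sig = (3;())
  • {0,2,4,5}:  v_{0} + v_{2} + v_{4} + v_{5} = v_{7} — sig = (4;(1))
  • {0,1,2,3,5}:  v_{0} + v_{1} + v_{2} + v_{3} + v_{5} = v_{6} — sig = (5;(1))

so the primitive-relation signature multiset is
[(2;()), (2;(1,1,1)), (3;()), (4;(1)), (5;(1))]


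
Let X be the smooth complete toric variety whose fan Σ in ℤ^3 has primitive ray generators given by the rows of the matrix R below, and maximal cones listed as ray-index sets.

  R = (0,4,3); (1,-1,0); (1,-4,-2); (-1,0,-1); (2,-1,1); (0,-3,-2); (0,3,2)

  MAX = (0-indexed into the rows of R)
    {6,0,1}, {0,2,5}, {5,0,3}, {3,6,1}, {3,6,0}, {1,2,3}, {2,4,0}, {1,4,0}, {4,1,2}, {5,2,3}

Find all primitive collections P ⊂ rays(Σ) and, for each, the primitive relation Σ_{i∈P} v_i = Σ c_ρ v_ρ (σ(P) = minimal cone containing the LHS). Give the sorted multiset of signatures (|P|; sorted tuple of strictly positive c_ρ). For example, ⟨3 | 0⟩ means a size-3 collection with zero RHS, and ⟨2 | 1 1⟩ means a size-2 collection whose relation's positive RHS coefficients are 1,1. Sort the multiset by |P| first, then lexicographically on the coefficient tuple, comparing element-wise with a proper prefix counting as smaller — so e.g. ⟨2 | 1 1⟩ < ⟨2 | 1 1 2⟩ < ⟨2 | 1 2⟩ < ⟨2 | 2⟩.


9 minimal non-faces of Δ(Σ) (on 7 rays):

  P={5,6}:  v_{5} + v_{6} = 0  →  sig = ⟨2 | 0⟩
  P={1,5}:  v_{1} + v_{5} = v_{2}  →  sig = ⟨2 | 1⟩
  P={2,6}:  v_{2} + v_{6} = v_{1}  →  sig = ⟨2 | 1⟩
  P={3,4}:  v_{3} + v_{4} = v_{1}  →  sig = ⟨2 | 1⟩
  P={4,5}:  v_{4} + v_{5} = v_{0} + 2·v_{2}  →  sig = ⟨2 | 1 2⟩
  P={4,6}:  v_{4} + v_{6} = v_{0} + 2·v_{1}  →  sig = ⟨2 | 1 2⟩
  P={0,2,3}:  v_{0} + v_{2} + v_{3} = 0  →  sig = ⟨3 | 0⟩
  P={0,1,2}:  v_{0} + v_{1} + v_{2} = v_{4}  →  sig = ⟨3 | 1⟩
  P={0,1,3}:  v_{0} + v_{1} + v_{3} = v_{6}  →  sig = ⟨3 | 1⟩

Signatures (|P|; sorted positive RHS coefficients), sorted:
{ ⟨2 | 0⟩,  ⟨2 | 1⟩ ×3,  ⟨2 | 1 2⟩ ×2,  ⟨3 | 0⟩,  ⟨3 | 1⟩ ×2 }


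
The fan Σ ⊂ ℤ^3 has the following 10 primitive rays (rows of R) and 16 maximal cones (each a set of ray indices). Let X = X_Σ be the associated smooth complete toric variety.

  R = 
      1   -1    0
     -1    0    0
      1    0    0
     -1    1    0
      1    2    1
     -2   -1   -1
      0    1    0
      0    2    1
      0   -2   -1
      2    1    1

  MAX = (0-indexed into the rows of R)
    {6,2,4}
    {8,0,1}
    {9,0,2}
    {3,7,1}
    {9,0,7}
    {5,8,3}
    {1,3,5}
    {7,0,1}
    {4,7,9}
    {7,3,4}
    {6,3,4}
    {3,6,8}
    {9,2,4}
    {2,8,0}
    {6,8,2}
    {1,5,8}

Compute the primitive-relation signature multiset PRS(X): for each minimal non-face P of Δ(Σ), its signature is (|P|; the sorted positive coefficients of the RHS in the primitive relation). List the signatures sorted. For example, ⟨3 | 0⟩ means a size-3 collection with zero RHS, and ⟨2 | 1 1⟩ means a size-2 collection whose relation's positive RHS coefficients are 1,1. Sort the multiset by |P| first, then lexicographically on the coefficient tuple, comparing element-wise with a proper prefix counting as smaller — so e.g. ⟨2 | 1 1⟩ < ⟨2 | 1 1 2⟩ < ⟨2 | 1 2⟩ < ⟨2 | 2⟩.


The 22 primitive collections of Σ (r=10, n=3):

  • {0,3}:  v_{0} + v_{3} = 0  ⟹  sig = ⟨2 | 0⟩
  • {1,2}:  v_{1} + v_{2} = 0  ⟹  sig = ⟨2 | 0⟩
  • {5,9}:  v_{5} + v_{9} = 0  ⟹  sig = ⟨2 | 0⟩
  • {7,8}:  v_{7} + v_{8} = 0  ⟹  sig = ⟨2 | 0⟩
  • {0,4}:  v_{0} + v_{4} = v_{9}  ⟹  sig = ⟨2 | 1⟩
  • {0,6}:  v_{0} + v_{6} = v_{2}  ⟹  sig = ⟨2 | 1⟩
  • {1,4}:  v_{1} + v_{4} = v_{7}  ⟹  sig = ⟨2 | 1⟩
  • {1,6}:  v_{1} + v_{6} = v_{3}  ⟹  sig = ⟨2 | 1⟩
  • {2,3}:  v_{2} + v_{3} = v_{6}  ⟹  sig = ⟨2 | 1⟩
  • {2,7}:  v_{2} + v_{7} = v_{4}  ⟹  sig = ⟨2 | 1⟩
  • {3,9}:  v_{3} + v_{9} = v_{4}  ⟹  sig = ⟨2 | 1⟩
  • {4,5}:  v_{4} + v_{5} = v_{3}  ⟹  sig = ⟨2 | 1⟩
  • {4,8}:  v_{4} + v_{8} = v_{2}  ⟹  sig = ⟨2 | 1⟩
  • {0,5}:  v_{0} + v_{5} = v_{1} + v_{8}  ⟹  sig = ⟨2 | 1 1⟩
  • {1,9}:  v_{1} + v_{9} = v_{0} + v_{7}  ⟹  sig = ⟨2 | 1 1⟩
  • {2,5}:  v_{2} + v_{5} = v_{3} + v_{8}  ⟹  sig = ⟨2 | 1 1⟩
  • {5,7}:  v_{5} + v_{7} = v_{1} + v_{3}  ⟹  sig = ⟨2 | 1 1⟩
  • {6,7}:  v_{6} + v_{7} = v_{3} + v_{4}  ⟹  sig = ⟨2 | 1 1⟩
  • {6,9}:  v_{6} + v_{9} = v_{2} + v_{4}  ⟹  sig = ⟨2 | 1 1⟩
  • {8,9}:  v_{8} + v_{9} = v_{0} + v_{2}  ⟹  sig = ⟨2 | 1 1⟩
  • {5,6}:  v_{5} + v_{6} = 2·v_{3} + v_{8}  ⟹  sig = ⟨2 | 1 2⟩
  • {1,3,8}:  v_{1} + v_{3} + v_{8} = v_{5}  ⟹  sig = ⟨3 | 1⟩

so the primitive-relation signature multiset is
{ ⟨2 | 0⟩ ×4,  ⟨2 | 1⟩ ×9,  ⟨2 | 1 1⟩ ×7,  ⟨2 | 1 2⟩,  ⟨3 | 1⟩ }


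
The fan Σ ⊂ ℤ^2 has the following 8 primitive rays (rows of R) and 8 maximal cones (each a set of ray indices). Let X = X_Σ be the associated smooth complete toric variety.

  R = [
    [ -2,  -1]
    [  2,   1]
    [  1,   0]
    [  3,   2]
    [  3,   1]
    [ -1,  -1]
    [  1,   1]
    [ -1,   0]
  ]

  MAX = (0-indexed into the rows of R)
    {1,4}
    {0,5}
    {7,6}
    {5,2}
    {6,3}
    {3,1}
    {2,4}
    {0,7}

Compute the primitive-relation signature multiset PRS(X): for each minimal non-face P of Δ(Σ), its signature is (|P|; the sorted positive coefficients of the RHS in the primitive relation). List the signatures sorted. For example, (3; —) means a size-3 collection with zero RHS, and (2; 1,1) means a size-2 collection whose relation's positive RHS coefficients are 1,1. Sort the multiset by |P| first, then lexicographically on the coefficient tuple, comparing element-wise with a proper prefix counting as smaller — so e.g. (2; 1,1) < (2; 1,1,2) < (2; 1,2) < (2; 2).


The 20 primitive collections of Σ (r=8, n=2):

  • {0,1}:  v_{0} + v_{1} = 0  →  sig = (2; —)
  • {2,7}:  v_{2} + v_{7} = 0  →  sig = (2; —)
  • {5,6}:  v_{5} + v_{6} = 0  →  sig = (2; —)
  • {0,2}:  v_{0} + v_{2} = v_{5}  →  sig = (2; 1)
  • {0,3}:  v_{0} + v_{3} = v_{6}  →  sig = (2; 1)
  • {0,4}:  v_{0} + v_{4} = v_{2}  →  sig = (2; 1)
  • {0,6}:  v_{0} + v_{6} = v_{7}  →  sig = (2; 1)
  • {1,2}:  v_{1} + v_{2} = v_{4}  →  sig = (2; 1)
  • {1,5}:  v_{1} + v_{5} = v_{2}  →  sig = (2; 1)
  • {1,6}:  v_{1} + v_{6} = v_{3}  →  sig = (2; 1)
  • {1,7}:  v_{1} + v_{7} = v_{6}  →  sig = (2; 1)
  • {2,6}:  v_{2} + v_{6} = v_{1}  →  sig = (2; 1)
  • {3,5}:  v_{3} + v_{5} = v_{1}  →  sig = (2; 1)
  • {4,7}:  v_{4} + v_{7} = v_{1}  →  sig = (2; 1)
  • {5,7}:  v_{5} + v_{7} = v_{0}  →  sig = (2; 1)
  • {2,3}:  v_{2} + v_{3} = 2·v_{1}  →  sig = (2; 2)
  • {3,7}:  v_{3} + v_{7} = 2·v_{6}  →  sig = (2; 2)
  • {4,5}:  v_{4} + v_{5} = 2·v_{2}  →  sig = (2; 2)
  • {4,6}:  v_{4} + v_{6} = 2·v_{1}  →  sig = (2; 2)
  • {3,4}:  v_{3} + v_{4} = 3·v_{1}  →  sig = (2; 3)

Hence PRS(X_Σ) =
{ (2; —) ×3,  (2; 1) ×12,  (2; 2) ×4,  (2; 3) }


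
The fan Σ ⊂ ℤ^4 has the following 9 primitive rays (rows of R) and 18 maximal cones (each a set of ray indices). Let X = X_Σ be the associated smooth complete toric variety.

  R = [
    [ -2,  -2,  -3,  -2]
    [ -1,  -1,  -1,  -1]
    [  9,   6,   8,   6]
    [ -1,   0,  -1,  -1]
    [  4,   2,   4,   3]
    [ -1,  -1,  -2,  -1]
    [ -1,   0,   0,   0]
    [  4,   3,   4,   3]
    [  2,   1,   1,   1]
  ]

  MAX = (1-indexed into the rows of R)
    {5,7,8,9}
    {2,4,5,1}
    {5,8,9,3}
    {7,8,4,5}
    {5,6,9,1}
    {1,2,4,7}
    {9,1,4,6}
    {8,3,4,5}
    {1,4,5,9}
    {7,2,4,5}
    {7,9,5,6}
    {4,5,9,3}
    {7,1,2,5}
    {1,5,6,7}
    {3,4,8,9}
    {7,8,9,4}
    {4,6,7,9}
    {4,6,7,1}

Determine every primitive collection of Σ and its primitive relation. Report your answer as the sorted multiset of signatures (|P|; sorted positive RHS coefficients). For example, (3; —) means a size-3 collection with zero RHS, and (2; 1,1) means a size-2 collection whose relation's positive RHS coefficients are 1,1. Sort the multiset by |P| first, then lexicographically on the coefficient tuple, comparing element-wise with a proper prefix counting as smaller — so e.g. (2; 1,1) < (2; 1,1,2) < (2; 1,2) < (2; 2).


|primitive collections| = 14. Relations:

  • {1,8}:  v_{1} + v_{8} = v_{9} — sig = (2; 1)
  • {2,6}:  v_{2} + v_{6} = v_{1} — sig = (2; 1)
  • {2,8}:  v_{2} + v_{8} = v_{4} + v_{5} — sig = (2; 1,1)
  • {2,9}:  v_{2} + v_{9} = v_{1} + v_{4} + v_{5} — sig = (2; 1,1,1)
  • {1,3}:  v_{1} + v_{3} = v_{4} + v_{5} + 2·v_{9} — sig = (2; 1,1,2)
  • {3,6}:  v_{3} + v_{6} = v_{8} + 2·v_{9} — sig = (2; 1,2)
  • {6,8}:  v_{6} + v_{8} = v_{7} + 2·v_{9} — sig = (2; 1,2)
  • {2,3}:  v_{2} + v_{3} = 2·v_{4} + 2·v_{5} + v_{9} — sig = (2; 1,2,2)
  • {3,7}:  v_{3} + v_{7} = 2·v_{8} — sig = (2; 2)
  • {1,7,9}:  v_{1} + v_{7} + v_{9} = v_{6} — sig = (3; 1)
  • {4,5,6}:  v_{4} + v_{5} + v_{6} = v_{9} — sig = (3; 1)
  • {1,4,5,7}:  v_{1} + v_{4} + v_{5} + v_{7} = 0 — sig = (4; —)
  • {4,5,7,9}:  v_{4} + v_{5} + v_{7} + v_{9} = v_{8} — sig = (4; 1)
  • {4,5,8,9}:  v_{4} + v_{5} + v_{8} + v_{9} = v_{3} — sig = (4; 1)

Hence PRS(X_Σ) =
{ (2; 1) ×2,  (2; 1,1),  (2; 1,1,1),  (2; 1,1,2),  (2; 1,2) ×2,  (2; 1,2,2),  (2; 2),  (3; 1) ×2,  (4; —),  (4; 1) ×2 }


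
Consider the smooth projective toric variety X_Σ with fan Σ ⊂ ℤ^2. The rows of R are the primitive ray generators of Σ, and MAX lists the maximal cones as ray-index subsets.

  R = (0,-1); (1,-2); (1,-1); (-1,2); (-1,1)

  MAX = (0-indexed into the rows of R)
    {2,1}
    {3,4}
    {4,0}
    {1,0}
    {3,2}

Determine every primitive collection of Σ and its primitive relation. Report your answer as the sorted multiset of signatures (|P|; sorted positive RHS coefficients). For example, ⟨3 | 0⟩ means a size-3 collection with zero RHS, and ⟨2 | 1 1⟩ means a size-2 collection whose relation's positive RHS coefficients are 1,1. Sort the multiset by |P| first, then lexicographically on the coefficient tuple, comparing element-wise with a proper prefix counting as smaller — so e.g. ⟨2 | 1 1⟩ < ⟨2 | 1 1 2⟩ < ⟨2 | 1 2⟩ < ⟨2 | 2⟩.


Δ(Σ) — 5 vertices, 5 min non-faces:

  {1,3}:  v_{1} + v_{3} = 0  ⇒ sig = ⟨2 | 0⟩
  {2,4}:  v_{2} + v_{4} = 0  ⇒ sig = ⟨2 | 0⟩
  {0,2}:  v_{0} + v_{2} = v_{1}  ⇒ sig = ⟨2 | 1⟩
  {0,3}:  v_{0} + v_{3} = v_{4}  ⇒ sig = ⟨2 | 1⟩
  {1,4}:  v_{1} + v_{4} = v_{0}  ⇒ sig = ⟨2 | 1⟩

Hence PRS(X_Σ) =
    ⟨2 | 0⟩
    ⟨2 | 0⟩
    ⟨2 | 1⟩
    ⟨2 | 1⟩
    ⟨2 | 1⟩


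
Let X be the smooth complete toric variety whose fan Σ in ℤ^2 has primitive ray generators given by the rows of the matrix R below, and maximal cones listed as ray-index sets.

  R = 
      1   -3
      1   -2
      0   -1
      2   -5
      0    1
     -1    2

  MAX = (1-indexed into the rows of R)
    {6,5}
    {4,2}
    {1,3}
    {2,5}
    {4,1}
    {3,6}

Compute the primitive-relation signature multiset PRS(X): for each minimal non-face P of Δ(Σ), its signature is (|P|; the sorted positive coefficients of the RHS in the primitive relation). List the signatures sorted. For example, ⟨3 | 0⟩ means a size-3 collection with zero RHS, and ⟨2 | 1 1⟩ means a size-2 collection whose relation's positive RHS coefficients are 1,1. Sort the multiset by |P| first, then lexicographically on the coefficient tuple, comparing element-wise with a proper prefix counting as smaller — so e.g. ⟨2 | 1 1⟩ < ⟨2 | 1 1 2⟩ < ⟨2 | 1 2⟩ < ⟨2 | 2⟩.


Primitive collections (9):

  • {2,6}:  v_{2} + v_{6} = 0 — sig = ⟨2 | 0⟩
  • {3,5}:  v_{3} + v_{5} = 0 — sig = ⟨2 | 0⟩
  • {1,2}:  v_{1} + v_{2} = v_{4} — sig = ⟨2 | 1⟩
  • {1,5}:  v_{1} + v_{5} = v_{2} — sig = ⟨2 | 1⟩
  • {1,6}:  v_{1} + v_{6} = v_{3} — sig = ⟨2 | 1⟩
  • {2,3}:  v_{2} + v_{3} = v_{1} — sig = ⟨2 | 1⟩
  • {4,6}:  v_{4} + v_{6} = v_{1} — sig = ⟨2 | 1⟩
  • {3,4}:  v_{3} + v_{4} = 2·v_{1} — sig = ⟨2 | 2⟩
  • {4,5}:  v_{4} + v_{5} = 2·v_{2} — sig = ⟨2 | 2⟩

Signatures (|P|; sorted positive RHS coefficients), sorted:
    |P|=2: 9 collections, coeffs (), (), (1), (1), (1), (1), (1), (2), (2)


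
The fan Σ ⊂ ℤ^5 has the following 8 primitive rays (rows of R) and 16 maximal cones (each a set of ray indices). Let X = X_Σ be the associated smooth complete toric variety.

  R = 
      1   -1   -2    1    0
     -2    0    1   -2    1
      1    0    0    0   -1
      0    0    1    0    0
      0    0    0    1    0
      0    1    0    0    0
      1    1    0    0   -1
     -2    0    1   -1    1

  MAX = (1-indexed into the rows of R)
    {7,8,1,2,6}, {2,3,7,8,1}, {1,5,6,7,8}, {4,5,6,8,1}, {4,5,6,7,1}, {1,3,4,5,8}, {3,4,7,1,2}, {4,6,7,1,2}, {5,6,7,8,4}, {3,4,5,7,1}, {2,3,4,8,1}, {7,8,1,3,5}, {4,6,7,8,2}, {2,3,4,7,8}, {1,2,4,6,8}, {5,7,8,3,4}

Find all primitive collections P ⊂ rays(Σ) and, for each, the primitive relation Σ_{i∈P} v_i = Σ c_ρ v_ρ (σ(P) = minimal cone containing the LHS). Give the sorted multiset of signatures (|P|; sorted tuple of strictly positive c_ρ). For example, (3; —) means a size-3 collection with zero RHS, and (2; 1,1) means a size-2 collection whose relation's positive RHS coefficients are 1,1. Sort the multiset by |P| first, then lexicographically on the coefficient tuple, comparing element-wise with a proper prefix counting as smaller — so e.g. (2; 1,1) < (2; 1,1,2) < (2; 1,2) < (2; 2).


3 minimal non-faces of Δ(Σ) (on 8 rays):

  P={2,5}:  v_{2} + v_{5} = v_{8}  →  sig = (2; 1)
  P={3,6}:  v_{3} + v_{6} = v_{7}  →  sig = (2; 1)
  P={1,4,7,8}:  v_{1} + v_{4} + v_{7} + v_{8} = 0  →  sig = (4; —)

Signatures (|P|; sorted positive RHS coefficients), sorted:
    |P|=2: 2 collections, coeffs (1), (1)
    |P|=4: 1 collection, coeffs ()


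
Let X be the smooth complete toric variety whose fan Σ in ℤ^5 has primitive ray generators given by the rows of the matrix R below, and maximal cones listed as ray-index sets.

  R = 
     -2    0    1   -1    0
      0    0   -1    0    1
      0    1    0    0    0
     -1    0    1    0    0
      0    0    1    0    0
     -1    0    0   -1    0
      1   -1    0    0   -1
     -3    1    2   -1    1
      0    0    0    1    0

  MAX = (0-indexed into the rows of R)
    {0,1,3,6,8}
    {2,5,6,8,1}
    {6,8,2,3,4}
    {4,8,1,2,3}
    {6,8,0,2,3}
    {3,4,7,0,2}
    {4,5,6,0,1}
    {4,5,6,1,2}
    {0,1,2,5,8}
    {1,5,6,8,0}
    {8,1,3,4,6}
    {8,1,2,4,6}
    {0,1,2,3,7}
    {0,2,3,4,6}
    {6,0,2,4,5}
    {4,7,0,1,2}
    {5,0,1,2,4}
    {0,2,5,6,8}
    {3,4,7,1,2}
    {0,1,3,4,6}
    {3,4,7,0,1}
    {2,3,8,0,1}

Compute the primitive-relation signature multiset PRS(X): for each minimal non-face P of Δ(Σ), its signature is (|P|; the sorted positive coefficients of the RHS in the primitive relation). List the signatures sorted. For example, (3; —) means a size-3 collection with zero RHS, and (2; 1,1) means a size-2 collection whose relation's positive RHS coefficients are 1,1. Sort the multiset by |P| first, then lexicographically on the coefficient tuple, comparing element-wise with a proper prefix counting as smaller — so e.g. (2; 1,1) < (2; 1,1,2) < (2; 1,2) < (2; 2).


The 9 primitive collections of Σ (r=9, n=5):

  • {3,5}:  v_{3} + v_{5} = v_{0} ; sig = (2; 1)
  • {6,7}:  v_{6} + v_{7} = v_{0} + v_{4} ; sig = (2; 1,1)
  • {5,7}:  v_{5} + v_{7} = 2·v_{0} + v_{1} + v_{2} + v_{4} ; sig = (2; 1,1,1,2)
  • {7,8}:  v_{7} + v_{8} = v_{1} + v_{2} + 3·v_{3} ; sig = (2; 1,1,3)
  • {4,5,8}:  v_{4} + v_{5} + v_{8} = v_{3} ; sig = (3; 1)
  • {0,4,8}:  v_{0} + v_{4} + v_{8} = 2·v_{3} ; sig = (3; 2)
  • {1,2,3,6}:  v_{1} + v_{2} + v_{3} + v_{6} = 0 ; sig = (4; —)
  • {0,1,2,6}:  v_{0} + v_{1} + v_{2} + v_{6} = v_{5} ; sig = (4; 1)
  • {0,1,2,3,4}:  v_{0} + v_{1} + v_{2} + v_{3} + v_{4} = v_{7} ; sig = (5; 1)

Sorted signature multiset PRS(X):
[(2; 1), (2; 1,1), (2; 1,1,1,2), (2; 1,1,3), (3; 1), (3; 2), (4; —), (4; 1), (5; 1)]


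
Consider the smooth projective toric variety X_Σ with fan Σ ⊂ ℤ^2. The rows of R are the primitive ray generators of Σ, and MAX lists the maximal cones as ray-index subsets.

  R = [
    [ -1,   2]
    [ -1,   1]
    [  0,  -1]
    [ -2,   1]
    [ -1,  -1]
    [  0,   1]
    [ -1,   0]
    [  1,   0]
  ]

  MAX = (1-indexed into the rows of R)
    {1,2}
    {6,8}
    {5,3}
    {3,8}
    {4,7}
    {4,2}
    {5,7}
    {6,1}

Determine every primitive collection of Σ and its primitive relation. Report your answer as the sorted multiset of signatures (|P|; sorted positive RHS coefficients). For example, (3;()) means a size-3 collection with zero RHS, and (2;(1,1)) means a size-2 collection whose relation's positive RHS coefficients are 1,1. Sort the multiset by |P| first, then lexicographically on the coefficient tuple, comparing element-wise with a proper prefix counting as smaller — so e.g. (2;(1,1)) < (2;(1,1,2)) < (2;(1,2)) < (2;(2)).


|primitive collections| = 20. Relations:

  {3,6}:  v_{3} + v_{6} = 0 ; sig = (2;())
  {7,8}:  v_{7} + v_{8} = 0 ; sig = (2;())
  {1,3}:  v_{1} + v_{3} = v_{2} ; sig = (2;(1))
  {1,5}:  v_{1} + v_{5} = v_{4} ; sig = (2;(1))
  {2,3}:  v_{2} + v_{3} = v_{7} ; sig = (2;(1))
  {2,6}:  v_{2} + v_{6} = v_{1} ; sig = (2;(1))
  {2,7}:  v_{2} + v_{7} = v_{4} ; sig = (2;(1))
  {2,8}:  v_{2} + v_{8} = v_{6} ; sig = (2;(1))
  {3,7}:  v_{3} + v_{7} = v_{5} ; sig = (2;(1))
  {4,8}:  v_{4} + v_{8} = v_{2} ; sig = (2;(1))
  {5,6}:  v_{5} + v_{6} = v_{7} ; sig = (2;(1))
  {5,8}:  v_{5} + v_{8} = v_{3} ; sig = (2;(1))
  {6,7}:  v_{6} + v_{7} = v_{2} ; sig = (2;(1))
  {1,7}:  v_{1} + v_{7} = 2·v_{2} ; sig = (2;(2))
  {1,8}:  v_{1} + v_{8} = 2·v_{6} ; sig = (2;(2))
  {2,5}:  v_{2} + v_{5} = 2·v_{7} ; sig = (2;(2))
  {3,4}:  v_{3} + v_{4} = 2·v_{7} ; sig = (2;(2))
  {4,6}:  v_{4} + v_{6} = 2·v_{2} ; sig = (2;(2))
  {1,4}:  v_{1} + v_{4} = 3·v_{2} ; sig = (2;(3))
  {4,5}:  v_{4} + v_{5} = 3·v_{7} ; sig = (2;(3))

so the primitive-relation signature multiset is
    |P|=2: 20 collections, coeffs (), (), (1), (1), (1), (1), (1), (1), (1), (1), (1), (1), (1), (2), (2), (2), (2), (2), (3), (3)
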